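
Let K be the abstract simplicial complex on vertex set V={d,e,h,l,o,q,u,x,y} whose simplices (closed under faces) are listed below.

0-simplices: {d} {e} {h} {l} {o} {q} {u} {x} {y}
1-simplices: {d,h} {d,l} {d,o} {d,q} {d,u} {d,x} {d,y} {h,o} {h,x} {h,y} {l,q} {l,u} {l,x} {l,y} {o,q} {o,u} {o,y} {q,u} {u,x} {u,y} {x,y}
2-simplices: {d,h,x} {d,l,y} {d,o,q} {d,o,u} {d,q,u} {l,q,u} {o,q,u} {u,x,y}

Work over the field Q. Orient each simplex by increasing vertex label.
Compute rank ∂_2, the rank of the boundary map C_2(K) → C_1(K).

n_0=9 n_1=21 n_2=8  [Q]
∂1: piv[dh,dl,do,dq,du,dx,dy] rk=7  ker:ho,hx,hy,lq,lu,lx,ly,oq,ou,oy,qu,ux,uy,xy
∂2: piv[dhx,dly,doq,dou,dqu,lqu,uxy] rk=7  ker:oqu
rk∂_2=7

rank∂_2=7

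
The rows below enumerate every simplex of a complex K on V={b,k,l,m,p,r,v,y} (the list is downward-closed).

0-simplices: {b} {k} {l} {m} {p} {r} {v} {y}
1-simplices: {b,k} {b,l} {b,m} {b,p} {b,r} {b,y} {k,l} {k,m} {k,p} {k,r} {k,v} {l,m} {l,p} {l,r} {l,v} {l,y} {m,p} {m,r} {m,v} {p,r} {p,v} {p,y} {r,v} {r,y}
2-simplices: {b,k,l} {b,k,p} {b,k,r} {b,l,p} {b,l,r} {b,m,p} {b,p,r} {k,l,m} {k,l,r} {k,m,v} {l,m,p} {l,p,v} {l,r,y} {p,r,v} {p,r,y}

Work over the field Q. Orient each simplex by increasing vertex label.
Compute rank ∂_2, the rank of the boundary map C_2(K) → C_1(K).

rank∂_2=14

n_0=8 n_1=24 n_2=15  [Q]
∂1: piv[bk,bl,bm,bp,br,by,kv] rk=7  ker:kl,km,kp,kr,lm,lp,lr,lv,ly,mp,mr,mv,pr,pv,py,rv,ry
∂2: piv[bkl,bkp,bkr,blp,blr,bmp,bpr,klm,kmv,lmp,lpv,lry,prv,pry] rk=14  ker:klr
rk∂_2=14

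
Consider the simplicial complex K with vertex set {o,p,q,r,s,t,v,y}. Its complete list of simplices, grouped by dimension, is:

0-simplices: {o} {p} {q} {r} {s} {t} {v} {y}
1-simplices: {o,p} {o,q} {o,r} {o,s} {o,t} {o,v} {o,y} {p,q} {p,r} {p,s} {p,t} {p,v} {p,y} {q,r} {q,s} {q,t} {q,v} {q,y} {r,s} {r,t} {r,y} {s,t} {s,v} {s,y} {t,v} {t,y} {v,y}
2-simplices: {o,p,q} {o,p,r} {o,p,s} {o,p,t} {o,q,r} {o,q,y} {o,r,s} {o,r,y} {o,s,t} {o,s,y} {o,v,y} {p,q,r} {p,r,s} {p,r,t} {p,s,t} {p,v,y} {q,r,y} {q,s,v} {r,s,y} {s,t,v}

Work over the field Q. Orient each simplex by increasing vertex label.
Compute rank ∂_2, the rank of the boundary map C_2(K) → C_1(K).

rank∂_2=15

n_0=8 n_1=27 n_2=20  [Q]
∂1: piv[op,oq,or,os,ot,ov,oy] rk=7  ker:pq,pr,ps,pt,pv,py,qr,qs,qt,qv,qy,rs,rt,ry,st,sv,sy,tv,ty,vy
∂2: piv[opq,opr,ops,opt,oqr,oqy,ors,ory,ost,osy,ovy,prt,pvy,qsv,stv] rk=15  ker:pqr,prs,pst,qry,rsy
rk∂_2=15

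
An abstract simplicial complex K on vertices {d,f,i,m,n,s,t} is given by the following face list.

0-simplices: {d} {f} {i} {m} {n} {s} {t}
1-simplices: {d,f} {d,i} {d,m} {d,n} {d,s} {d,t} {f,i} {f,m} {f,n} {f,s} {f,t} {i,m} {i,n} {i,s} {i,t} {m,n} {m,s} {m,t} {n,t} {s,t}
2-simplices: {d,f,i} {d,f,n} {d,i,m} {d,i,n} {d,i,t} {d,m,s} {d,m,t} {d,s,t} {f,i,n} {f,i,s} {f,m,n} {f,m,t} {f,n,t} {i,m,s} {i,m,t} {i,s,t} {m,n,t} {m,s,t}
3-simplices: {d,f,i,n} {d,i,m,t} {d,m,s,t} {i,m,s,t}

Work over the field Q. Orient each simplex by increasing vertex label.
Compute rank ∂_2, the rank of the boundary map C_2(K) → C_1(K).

n_0=7 n_1=20 n_2=18 n_3=4  [Q]
∂1: piv[df,di,dm,dn,ds,dt] rk=6  ker:fi,fm,fn,fs,ft,im,in,is,it,mn,ms,mt,nt,st
∂2: piv[dfi,dfn,dim,din,dit,dms,dmt,dst,fis,fmn,fmt,fnt,ims] rk=13  ker:fin,imt,ist,mnt,mst
∂3: piv[dfin,dimt,dmst,imst] rk=4
rk∂_2=13

rank∂_2=13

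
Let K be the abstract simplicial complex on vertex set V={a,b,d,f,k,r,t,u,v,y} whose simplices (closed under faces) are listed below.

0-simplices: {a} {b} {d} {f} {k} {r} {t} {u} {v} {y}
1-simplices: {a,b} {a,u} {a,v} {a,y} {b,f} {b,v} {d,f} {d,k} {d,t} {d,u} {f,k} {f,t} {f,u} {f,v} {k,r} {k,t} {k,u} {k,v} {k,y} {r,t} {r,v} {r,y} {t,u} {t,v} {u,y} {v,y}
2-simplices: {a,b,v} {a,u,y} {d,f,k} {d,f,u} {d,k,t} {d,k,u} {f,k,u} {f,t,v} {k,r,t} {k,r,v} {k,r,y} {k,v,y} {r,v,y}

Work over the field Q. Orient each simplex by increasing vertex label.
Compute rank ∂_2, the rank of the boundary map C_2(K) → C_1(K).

rank∂_2=11

n_0=10 n_1=26 n_2=13  [Q]
∂1: piv[ab,au,av,ay,bf,df,dk,dt,kr] rk=9  ker:bv,du,fk,ft,fu,fv,kt,ku,kv,ky,rt,rv,ry,tu,tv,uy,vy
∂2: piv[abv,auy,dfk,dfu,dkt,dku,ftv,krt,krv,kry,kvy] rk=11  ker:fku,rvy
rk∂_2=11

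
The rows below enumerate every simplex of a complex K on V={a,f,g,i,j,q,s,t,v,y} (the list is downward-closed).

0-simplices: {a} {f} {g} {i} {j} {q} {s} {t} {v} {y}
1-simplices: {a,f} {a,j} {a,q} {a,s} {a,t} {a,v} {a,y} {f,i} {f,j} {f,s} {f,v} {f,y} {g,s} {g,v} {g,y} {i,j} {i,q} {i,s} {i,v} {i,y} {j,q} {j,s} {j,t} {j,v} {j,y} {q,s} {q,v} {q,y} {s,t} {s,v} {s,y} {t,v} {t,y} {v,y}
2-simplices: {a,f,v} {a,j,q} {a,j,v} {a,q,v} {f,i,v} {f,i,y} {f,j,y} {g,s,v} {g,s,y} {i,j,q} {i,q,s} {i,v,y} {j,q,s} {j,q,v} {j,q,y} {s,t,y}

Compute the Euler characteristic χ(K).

χ(K)=-8

n_0=10 n_1=34 n_2=16
χ=+10−34+16=-8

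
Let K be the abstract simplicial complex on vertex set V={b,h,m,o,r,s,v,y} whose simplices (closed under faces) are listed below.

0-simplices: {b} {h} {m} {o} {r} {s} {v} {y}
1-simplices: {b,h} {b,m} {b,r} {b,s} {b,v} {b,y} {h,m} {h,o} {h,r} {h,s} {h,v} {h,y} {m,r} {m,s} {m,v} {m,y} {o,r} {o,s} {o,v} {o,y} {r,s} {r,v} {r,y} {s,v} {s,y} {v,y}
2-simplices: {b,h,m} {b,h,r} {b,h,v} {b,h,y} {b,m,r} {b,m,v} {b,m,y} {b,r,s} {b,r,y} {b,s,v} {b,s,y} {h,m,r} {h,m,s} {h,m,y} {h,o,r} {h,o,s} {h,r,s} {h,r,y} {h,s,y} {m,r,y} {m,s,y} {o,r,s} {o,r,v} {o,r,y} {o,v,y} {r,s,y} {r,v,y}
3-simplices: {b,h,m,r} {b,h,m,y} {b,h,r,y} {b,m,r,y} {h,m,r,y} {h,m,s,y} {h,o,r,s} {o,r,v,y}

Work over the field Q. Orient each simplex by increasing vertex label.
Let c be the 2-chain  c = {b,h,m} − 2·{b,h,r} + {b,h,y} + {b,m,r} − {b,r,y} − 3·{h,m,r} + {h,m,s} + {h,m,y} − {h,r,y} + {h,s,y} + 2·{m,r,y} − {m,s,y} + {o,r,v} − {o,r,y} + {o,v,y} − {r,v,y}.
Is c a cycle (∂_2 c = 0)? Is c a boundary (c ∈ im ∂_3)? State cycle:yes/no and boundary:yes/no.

cycle:yes boundary:yes

n_0=8 n_1=26 n_2=27 n_3=8  [Q]
∂1: piv[bh,bm,br,bs,bv,by,ho] rk=7  ker:hm,hr,hs,hv,hy,mr,ms,mv,my,or,os,ov,oy,rs,rv,ry,sv,sy,vy
∂2: piv[bhm,bhr,bhv,bhy,bmr,bmv,bmy,brs,bry,bsv,bsy,hms,hor,hos,hrs,orv,ory,ovy] rk=18  ker:hmr,hmy,hry,hsy,mry,msy,ors,rsy,rvy
∂3: piv[bhmr,bhmy,bhry,bmry,hmsy,hors,orvy] rk=7  ker:hmry
∂2c = 0
c vs im∂3: reduces to 0 ⇒ boundary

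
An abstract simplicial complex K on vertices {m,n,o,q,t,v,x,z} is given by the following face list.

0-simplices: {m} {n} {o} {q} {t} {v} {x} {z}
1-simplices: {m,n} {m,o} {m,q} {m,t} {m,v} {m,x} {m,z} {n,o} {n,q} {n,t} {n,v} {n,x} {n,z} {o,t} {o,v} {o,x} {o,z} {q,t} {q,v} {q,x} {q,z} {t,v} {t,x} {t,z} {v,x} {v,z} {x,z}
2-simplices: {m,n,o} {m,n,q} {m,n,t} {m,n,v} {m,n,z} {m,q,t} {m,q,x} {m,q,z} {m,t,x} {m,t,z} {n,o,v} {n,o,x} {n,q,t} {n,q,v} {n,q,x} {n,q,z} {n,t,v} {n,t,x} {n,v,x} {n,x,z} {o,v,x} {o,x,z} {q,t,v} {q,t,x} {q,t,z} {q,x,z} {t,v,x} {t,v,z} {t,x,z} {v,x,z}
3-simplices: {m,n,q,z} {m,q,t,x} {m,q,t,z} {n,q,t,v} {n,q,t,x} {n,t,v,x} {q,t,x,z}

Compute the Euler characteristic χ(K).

χ(K)=4

n_0=8 n_1=27 n_2=30 n_3=7
χ=+8−27+30−7=4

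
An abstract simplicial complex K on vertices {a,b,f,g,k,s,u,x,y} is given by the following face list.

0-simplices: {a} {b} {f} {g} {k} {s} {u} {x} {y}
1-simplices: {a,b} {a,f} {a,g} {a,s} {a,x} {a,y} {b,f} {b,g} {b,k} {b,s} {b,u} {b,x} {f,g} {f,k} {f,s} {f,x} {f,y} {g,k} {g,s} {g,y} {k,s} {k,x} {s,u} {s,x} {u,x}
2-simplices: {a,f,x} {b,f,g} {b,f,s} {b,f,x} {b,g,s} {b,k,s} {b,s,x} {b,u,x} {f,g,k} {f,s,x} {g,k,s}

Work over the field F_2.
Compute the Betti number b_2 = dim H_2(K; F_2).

b_2=1

n_0=9 n_1=25 n_2=11  [Z2]
∂1: piv[ab,af,ag,as,ax,ay,bk,bu] rk=8  ker:bf,bg,bs,bx,fg,fk,fs,fx,fy,gk,gs,gy,ks,kx,su,sx,ux
∂2: piv[afx,bfg,bfs,bfx,bgs,bks,bsx,bux,fgk,gks] rk=10  ker:fsx
b_2=(11−10)−0=1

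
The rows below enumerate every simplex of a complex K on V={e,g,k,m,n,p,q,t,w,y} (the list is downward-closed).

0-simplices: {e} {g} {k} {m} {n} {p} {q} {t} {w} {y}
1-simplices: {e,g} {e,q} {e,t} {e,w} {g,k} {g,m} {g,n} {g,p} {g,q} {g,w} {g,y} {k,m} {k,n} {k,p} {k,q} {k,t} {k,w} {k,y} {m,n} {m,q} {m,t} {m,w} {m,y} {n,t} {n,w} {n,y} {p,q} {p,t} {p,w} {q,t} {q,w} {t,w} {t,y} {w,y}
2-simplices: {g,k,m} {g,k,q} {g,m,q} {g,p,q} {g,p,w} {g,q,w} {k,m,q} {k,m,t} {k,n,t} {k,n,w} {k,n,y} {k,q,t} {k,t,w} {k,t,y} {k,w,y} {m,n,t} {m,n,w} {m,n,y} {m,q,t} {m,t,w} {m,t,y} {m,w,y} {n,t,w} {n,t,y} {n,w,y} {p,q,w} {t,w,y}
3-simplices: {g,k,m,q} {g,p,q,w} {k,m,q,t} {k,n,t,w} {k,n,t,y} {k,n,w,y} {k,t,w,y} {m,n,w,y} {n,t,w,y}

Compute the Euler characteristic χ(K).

n_0=10 n_1=34 n_2=27 n_3=9
χ=+10−34+27−9=-6

χ(K)=-6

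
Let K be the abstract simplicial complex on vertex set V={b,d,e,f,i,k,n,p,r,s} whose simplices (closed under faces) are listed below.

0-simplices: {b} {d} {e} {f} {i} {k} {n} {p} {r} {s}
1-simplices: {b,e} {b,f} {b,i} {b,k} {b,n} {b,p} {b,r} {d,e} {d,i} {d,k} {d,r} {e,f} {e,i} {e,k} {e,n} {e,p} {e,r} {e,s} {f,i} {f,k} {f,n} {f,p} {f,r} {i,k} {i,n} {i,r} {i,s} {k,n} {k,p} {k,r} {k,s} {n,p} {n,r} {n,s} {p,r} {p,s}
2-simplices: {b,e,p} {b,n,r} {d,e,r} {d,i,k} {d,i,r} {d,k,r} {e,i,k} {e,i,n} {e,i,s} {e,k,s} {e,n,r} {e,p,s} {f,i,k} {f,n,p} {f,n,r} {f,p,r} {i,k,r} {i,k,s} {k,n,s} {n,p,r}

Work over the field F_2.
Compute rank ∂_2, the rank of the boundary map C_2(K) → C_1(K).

n_0=10 n_1=36 n_2=20  [Z2]
∂1: piv[be,bf,bi,bk,bn,bp,br,de,es] rk=9  ker:di,dk,dr,ef,ei,ek,en,ep,er,fi,fk,fn,fp,fr,ik,in,ir,is,kn,kp,kr,ks,np,nr,ns,pr,ps
∂2: piv[bep,bnr,der,dik,dir,dkr,eik,ein,eis,eks,enr,eps,fik,fnp,fnr,fpr,kns] rk=17  ker:ikr,iks,npr
rk∂_2=17

rank∂_2=17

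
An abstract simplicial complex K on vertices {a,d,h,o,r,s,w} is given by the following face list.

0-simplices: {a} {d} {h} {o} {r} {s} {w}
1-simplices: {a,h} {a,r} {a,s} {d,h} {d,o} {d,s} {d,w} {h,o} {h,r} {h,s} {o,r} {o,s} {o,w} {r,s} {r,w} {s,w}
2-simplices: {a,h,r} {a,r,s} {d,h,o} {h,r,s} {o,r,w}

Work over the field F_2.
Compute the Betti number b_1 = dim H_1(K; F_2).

n_0=7 n_1=16 n_2=5  [Z2]
∂1: piv[ah,ar,as,dh,do,dw] rk=6  ker:ds,ho,hr,hs,or,os,ow,rs,rw,sw
∂2: piv[ahr,ars,dho,hrs,orw] rk=5
b_1=(16−6)−5=5

b_1=5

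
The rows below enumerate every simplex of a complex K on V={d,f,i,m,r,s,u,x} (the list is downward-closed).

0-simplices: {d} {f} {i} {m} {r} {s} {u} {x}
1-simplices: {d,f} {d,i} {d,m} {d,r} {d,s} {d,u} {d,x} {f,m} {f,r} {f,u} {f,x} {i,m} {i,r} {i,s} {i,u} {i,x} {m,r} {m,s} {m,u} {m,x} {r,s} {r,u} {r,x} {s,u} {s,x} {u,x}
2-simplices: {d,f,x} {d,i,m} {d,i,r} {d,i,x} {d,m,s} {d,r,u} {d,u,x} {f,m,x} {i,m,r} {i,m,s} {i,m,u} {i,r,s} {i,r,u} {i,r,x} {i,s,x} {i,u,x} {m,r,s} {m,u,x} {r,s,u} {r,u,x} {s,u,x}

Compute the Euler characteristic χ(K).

n_0=8 n_1=26 n_2=21
χ=+8−26+21=3

χ(K)=3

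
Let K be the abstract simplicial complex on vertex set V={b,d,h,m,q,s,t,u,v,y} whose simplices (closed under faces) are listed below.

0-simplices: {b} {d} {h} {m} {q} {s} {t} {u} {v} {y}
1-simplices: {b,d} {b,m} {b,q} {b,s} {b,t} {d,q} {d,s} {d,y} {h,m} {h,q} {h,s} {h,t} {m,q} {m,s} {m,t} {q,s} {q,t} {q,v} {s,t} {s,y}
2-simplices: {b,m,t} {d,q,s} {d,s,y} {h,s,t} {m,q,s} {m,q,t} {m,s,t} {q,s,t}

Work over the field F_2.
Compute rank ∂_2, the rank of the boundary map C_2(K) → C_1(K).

n_0=10 n_1=20 n_2=8  [Z2]
∂1: piv[bd,bm,bq,bs,bt,dy,hm,qv] rk=8  ker:dq,ds,hq,hs,ht,mq,ms,mt,qs,qt,st,sy
∂2: piv[bmt,dqs,dsy,hst,mqs,mqt,mst] rk=7  ker:qst
rk∂_2=7

rank∂_2=7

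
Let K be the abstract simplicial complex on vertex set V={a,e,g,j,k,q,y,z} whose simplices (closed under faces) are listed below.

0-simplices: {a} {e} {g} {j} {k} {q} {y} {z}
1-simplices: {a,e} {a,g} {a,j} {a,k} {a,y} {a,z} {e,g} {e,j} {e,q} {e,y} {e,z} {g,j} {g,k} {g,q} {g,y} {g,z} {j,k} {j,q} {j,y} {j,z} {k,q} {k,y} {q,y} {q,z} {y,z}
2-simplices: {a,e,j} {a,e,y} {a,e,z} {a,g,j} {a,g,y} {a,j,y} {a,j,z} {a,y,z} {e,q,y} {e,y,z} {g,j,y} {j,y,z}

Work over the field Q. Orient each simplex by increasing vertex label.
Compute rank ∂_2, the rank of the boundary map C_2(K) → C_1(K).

n_0=8 n_1=25 n_2=12  [Q]
∂1: piv[ae,ag,aj,ak,ay,az,eq] rk=7  ker:eg,ej,ey,ez,gj,gk,gq,gy,gz,jk,jq,jy,jz,kq,ky,qy,qz,yz
∂2: piv[aej,aey,aez,agj,agy,ajy,ajz,ayz,eqy] rk=9  ker:eyz,gjy,jyz
rk∂_2=9

rank∂_2=9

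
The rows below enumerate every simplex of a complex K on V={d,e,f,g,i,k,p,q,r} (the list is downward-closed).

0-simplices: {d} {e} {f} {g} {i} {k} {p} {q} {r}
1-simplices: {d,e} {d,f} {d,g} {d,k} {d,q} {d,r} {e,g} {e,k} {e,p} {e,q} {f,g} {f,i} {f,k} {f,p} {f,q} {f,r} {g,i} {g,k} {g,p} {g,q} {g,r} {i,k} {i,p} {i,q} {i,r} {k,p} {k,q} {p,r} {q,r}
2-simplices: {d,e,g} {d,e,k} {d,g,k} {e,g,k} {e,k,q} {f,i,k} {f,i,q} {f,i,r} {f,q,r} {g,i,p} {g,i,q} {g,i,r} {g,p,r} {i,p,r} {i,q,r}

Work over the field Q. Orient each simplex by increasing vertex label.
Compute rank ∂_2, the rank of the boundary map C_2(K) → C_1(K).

n_0=9 n_1=29 n_2=15  [Q]
∂1: piv[de,df,dg,dk,dq,dr,ep,fi] rk=8  ker:eg,ek,eq,fg,fk,fp,fq,fr,gi,gk,gp,gq,gr,ik,ip,iq,ir,kp,kq,pr,qr
∂2: piv[deg,dek,dgk,ekq,fik,fiq,fir,fqr,gip,giq,gir,gpr] rk=12  ker:egk,ipr,iqr
rk∂_2=12

rank∂_2=12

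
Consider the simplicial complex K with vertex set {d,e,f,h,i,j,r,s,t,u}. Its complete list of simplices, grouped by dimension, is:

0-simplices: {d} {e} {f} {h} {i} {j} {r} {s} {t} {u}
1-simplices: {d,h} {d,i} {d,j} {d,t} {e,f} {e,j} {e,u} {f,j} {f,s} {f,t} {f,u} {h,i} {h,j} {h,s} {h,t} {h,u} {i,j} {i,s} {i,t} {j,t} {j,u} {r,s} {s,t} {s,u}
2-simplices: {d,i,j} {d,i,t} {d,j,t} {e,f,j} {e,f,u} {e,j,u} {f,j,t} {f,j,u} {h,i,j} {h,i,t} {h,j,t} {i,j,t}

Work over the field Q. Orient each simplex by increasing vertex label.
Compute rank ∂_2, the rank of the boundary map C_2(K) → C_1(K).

n_0=10 n_1=24 n_2=12  [Q]
∂1: piv[dh,di,dj,dt,ef,ej,eu,fs,rs] rk=9  ker:fj,ft,fu,hi,hj,hs,ht,hu,ij,is,it,jt,ju,st,su
∂2: piv[dij,dit,djt,efj,efu,eju,fjt,hij,hit] rk=9  ker:fju,hjt,ijt
rk∂_2=9

rank∂_2=9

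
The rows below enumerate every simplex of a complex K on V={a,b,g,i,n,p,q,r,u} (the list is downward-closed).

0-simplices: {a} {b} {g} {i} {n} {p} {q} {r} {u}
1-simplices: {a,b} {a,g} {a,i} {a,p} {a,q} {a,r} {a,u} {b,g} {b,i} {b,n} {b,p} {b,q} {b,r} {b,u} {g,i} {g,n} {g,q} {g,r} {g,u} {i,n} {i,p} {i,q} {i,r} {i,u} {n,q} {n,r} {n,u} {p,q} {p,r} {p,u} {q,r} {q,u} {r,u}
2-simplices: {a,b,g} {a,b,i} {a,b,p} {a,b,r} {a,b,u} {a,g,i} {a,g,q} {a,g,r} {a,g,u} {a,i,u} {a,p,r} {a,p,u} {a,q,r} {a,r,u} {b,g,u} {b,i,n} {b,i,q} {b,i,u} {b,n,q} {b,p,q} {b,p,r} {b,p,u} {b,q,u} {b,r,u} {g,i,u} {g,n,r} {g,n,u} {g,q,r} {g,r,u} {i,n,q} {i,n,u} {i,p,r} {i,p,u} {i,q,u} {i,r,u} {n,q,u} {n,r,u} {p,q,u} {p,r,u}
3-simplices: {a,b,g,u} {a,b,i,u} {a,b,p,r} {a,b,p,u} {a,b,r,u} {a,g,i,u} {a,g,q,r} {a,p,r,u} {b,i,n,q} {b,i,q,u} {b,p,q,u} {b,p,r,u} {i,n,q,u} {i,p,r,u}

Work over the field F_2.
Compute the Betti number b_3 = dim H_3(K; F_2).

n_0=9 n_1=33 n_2=39 n_3=14  [Z2]
∂1: piv[ab,ag,ai,ap,aq,ar,au,bn] rk=8  ker:bg,bi,bp,bq,br,bu,gi,gn,gq,gr,gu,in,ip,iq,ir,iu,nq,nr,nu,pq,pr,pu,qr,qu,ru
∂2: piv[abg,abi,abp,abr,abu,agi,agq,agr,agu,aiu,apr,apu,aqr,aru,bin,biq,bnq,bpq,bqu,gnr,gnu,inu,ipr,ipu] rk=24  ker:bgu,biu,bpr,bpu,bru,giu,gqr,gru,inq,iqu,iru,nqu,nru,pqu,pru
∂3: piv[abgu,abiu,abpr,abpu,abru,agiu,agqr,apru,binq,biqu,bpqu,inqu,ipru] rk=13  ker:bpru
b_3=(14−13)−0=1

b_3=1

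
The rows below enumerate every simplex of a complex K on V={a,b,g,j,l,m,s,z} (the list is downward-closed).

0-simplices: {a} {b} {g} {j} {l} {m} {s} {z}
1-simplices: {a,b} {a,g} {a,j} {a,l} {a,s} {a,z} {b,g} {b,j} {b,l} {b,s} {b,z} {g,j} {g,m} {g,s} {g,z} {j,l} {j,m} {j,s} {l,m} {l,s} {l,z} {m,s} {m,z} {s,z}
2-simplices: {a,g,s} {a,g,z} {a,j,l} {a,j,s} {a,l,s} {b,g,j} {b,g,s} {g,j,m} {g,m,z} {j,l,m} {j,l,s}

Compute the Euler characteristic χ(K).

χ(K)=-5

n_0=8 n_1=24 n_2=11
χ=+8−24+11=-5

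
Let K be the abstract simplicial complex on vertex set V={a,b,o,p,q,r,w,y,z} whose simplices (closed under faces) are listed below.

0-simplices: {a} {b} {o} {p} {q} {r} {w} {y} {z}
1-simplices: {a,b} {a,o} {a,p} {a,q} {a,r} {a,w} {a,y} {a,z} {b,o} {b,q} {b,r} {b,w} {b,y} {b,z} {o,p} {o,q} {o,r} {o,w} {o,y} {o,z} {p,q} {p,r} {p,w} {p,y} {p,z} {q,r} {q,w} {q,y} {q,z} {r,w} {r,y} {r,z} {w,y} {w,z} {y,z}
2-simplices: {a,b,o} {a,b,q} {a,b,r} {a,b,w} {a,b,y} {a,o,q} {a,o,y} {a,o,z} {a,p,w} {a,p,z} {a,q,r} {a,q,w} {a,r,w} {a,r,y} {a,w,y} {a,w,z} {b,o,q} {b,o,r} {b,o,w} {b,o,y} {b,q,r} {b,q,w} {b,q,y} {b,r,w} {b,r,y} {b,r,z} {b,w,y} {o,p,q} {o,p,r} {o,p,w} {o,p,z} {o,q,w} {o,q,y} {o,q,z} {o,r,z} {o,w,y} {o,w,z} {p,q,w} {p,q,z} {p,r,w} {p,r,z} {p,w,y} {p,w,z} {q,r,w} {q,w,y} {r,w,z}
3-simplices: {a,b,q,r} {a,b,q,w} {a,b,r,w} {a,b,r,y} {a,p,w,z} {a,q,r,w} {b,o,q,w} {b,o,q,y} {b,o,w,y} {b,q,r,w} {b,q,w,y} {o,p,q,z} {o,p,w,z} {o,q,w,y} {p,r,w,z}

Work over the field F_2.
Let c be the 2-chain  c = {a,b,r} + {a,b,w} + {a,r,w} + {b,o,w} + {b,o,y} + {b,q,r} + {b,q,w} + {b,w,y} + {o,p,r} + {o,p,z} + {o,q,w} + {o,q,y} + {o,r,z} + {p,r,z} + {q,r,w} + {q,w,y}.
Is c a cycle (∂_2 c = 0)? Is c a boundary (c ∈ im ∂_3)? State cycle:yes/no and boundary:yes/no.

n_0=9 n_1=35 n_2=46 n_3=15  [Z2]
∂1: piv[ab,ao,ap,aq,ar,aw,ay,az] rk=8  ker:bo,bq,br,bw,by,bz,op,oq,or,ow,oy,oz,pq,pr,pw,py,pz,qr,qw,qy,qz,rw,ry,rz,wy,wz,yz
∂2: piv[abo,abq,abr,abw,aby,aoq,aoy,aoz,apw,apz,aqr,aqw,arw,ary,awy,awz,bor,bow,bqy,brz,opq,opr,opw,oqz,orz,pwy] rk=26  ker:boq,boy,bqr,bqw,brw,bry,bwy,opz,oqw,oqy,owy,owz,pqw,pqz,prw,prz,pwz,qrw,qwy,rwz
∂3: piv[abqr,abqw,abrw,abry,apwz,aqrw,boqw,boqy,bowy,bqwy,opqz,opwz,prwz] rk=13  ker:bqrw,oqwy
∂2c = 0
c vs im∂3: residual ≠ 0 ⇒ not boundary

cycle:yes boundary:no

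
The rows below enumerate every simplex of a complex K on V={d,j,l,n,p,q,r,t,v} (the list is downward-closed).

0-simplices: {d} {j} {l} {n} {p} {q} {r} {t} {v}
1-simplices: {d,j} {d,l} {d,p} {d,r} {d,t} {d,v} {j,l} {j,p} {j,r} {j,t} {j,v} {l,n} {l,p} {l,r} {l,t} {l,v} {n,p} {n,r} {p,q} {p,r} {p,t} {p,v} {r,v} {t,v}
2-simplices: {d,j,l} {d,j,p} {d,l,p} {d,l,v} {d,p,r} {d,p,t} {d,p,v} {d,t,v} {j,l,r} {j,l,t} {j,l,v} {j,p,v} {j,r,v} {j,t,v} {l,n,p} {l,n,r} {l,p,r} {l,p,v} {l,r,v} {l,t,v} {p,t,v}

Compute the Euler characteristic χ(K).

n_0=9 n_1=24 n_2=21
χ=+9−24+21=6

χ(K)=6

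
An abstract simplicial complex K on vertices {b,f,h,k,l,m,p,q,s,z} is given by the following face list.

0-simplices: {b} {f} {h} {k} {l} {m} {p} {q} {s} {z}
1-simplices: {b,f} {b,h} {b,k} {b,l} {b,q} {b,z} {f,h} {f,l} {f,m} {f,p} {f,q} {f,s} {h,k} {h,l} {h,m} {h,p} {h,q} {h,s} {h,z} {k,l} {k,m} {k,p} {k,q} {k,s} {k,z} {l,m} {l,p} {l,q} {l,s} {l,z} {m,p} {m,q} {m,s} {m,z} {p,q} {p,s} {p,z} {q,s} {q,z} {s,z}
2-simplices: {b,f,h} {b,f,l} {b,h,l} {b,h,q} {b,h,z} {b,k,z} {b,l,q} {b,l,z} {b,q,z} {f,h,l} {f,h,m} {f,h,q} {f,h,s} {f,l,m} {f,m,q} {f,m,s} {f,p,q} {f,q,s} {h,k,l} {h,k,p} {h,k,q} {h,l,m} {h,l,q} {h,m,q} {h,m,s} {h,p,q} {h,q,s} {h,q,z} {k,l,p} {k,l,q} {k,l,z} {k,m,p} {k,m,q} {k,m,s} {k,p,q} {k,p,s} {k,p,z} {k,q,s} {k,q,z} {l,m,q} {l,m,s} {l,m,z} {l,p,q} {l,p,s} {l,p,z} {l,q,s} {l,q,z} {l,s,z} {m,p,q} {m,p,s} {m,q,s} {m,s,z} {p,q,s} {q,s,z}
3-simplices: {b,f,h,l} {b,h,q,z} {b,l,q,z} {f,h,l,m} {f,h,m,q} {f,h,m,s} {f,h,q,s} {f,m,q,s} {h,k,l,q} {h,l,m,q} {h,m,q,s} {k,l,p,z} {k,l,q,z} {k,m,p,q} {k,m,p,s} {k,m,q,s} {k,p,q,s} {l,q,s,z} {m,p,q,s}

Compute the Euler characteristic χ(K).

n_0=10 n_1=40 n_2=54 n_3=19
χ=+10−40+54−19=5

χ(K)=5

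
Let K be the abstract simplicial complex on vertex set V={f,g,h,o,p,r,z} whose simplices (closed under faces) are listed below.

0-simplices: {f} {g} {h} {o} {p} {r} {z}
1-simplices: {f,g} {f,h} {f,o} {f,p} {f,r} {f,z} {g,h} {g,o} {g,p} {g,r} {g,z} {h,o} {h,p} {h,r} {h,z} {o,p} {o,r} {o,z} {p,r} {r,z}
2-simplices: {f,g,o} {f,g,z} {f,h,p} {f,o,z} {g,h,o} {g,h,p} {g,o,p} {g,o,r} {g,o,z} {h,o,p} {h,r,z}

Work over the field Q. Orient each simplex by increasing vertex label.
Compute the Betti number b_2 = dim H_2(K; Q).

n_0=7 n_1=20 n_2=11  [Q]
∂1: piv[fg,fh,fo,fp,fr,fz] rk=6  ker:gh,go,gp,gr,gz,ho,hp,hr,hz,op,or,oz,pr,rz
∂2: piv[fgo,fgz,fhp,foz,gho,ghp,gop,gor,hrz] rk=9  ker:goz,hop
b_2=(11−9)−0=2

b_2=2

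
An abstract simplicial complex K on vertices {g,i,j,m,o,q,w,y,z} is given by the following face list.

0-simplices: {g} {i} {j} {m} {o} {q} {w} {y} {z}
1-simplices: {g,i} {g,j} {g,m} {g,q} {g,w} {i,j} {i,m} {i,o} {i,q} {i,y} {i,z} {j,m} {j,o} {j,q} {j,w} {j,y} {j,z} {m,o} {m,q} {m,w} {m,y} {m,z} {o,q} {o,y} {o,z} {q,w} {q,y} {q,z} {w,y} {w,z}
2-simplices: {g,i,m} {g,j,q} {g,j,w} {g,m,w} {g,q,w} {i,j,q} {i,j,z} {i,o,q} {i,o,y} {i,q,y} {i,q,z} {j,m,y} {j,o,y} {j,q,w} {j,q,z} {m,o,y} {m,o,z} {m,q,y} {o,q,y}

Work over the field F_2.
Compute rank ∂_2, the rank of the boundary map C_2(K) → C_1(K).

n_0=9 n_1=30 n_2=19  [Z2]
∂1: piv[gi,gj,gm,gq,gw,io,iy,iz] rk=8  ker:ij,im,iq,jm,jo,jq,jw,jy,jz,mo,mq,mw,my,mz,oq,oy,oz,qw,qy,qz,wy,wz
∂2: piv[gim,gjq,gjw,gmw,gqw,ijq,ijz,ioq,ioy,iqy,iqz,jmy,joy,moy,moz,mqy] rk=16  ker:jqw,jqz,oqy
rk∂_2=16

rank∂_2=16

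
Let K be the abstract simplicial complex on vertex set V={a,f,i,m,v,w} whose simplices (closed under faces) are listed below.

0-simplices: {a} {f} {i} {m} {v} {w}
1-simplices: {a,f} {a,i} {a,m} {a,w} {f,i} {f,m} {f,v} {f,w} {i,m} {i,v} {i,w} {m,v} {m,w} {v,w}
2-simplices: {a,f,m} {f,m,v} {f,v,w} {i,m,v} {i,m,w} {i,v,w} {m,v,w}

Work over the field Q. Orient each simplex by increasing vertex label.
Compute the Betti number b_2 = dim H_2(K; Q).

b_2=1

n_0=6 n_1=14 n_2=7  [Q]
∂1: piv[af,ai,am,aw,fv] rk=5  ker:fi,fm,fw,im,iv,iw,mv,mw,vw
∂2: piv[afm,fmv,fvw,imv,imw,ivw] rk=6  ker:mvw
b_2=(7−6)−0=1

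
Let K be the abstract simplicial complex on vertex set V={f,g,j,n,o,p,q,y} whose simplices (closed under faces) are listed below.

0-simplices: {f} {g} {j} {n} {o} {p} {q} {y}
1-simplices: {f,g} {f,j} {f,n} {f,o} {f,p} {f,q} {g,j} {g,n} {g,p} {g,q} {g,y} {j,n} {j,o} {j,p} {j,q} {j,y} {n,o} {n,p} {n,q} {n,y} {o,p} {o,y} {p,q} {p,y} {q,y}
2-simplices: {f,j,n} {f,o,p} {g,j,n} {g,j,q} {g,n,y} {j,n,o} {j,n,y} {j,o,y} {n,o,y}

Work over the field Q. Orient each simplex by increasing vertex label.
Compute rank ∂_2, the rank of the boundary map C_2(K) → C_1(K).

rank∂_2=8

n_0=8 n_1=25 n_2=9  [Q]
∂1: piv[fg,fj,fn,fo,fp,fq,gy] rk=7  ker:gj,gn,gp,gq,jn,jo,jp,jq,jy,no,np,nq,ny,op,oy,pq,py,qy
∂2: piv[fjn,fop,gjn,gjq,gny,jno,jny,joy] rk=8  ker:noy
rk∂_2=8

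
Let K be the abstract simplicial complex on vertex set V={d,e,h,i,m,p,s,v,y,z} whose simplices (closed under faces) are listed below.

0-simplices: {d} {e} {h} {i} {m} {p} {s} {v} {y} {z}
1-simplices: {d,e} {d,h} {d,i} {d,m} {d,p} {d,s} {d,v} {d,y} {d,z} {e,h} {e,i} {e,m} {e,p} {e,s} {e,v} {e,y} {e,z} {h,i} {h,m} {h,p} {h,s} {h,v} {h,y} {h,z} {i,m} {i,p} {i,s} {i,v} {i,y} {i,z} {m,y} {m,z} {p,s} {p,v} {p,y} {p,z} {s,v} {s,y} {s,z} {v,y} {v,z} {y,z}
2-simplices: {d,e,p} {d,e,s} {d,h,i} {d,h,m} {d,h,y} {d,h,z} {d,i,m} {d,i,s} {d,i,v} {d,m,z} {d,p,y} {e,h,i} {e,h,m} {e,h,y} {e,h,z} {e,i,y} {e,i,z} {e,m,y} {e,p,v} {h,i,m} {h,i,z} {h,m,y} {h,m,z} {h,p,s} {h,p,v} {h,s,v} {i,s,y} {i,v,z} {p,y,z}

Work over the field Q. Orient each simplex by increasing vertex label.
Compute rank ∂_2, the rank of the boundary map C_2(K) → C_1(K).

rank∂_2=25

n_0=10 n_1=42 n_2=29  [Q]
∂1: piv[de,dh,di,dm,dp,ds,dv,dy,dz] rk=9  ker:eh,ei,em,ep,es,ev,ey,ez,hi,hm,hp,hs,hv,hy,hz,im,ip,is,iv,iy,iz,my,mz,ps,pv,py,pz,sv,sy,sz,vy,vz,yz
∂2: piv[dep,des,dhi,dhm,dhy,dhz,dim,dis,div,dmz,dpy,ehi,ehm,ehy,ehz,eiy,eiz,emy,epv,hps,hpv,hsv,isy,ivz,pyz] rk=25  ker:him,hiz,hmy,hmz
rk∂_2=25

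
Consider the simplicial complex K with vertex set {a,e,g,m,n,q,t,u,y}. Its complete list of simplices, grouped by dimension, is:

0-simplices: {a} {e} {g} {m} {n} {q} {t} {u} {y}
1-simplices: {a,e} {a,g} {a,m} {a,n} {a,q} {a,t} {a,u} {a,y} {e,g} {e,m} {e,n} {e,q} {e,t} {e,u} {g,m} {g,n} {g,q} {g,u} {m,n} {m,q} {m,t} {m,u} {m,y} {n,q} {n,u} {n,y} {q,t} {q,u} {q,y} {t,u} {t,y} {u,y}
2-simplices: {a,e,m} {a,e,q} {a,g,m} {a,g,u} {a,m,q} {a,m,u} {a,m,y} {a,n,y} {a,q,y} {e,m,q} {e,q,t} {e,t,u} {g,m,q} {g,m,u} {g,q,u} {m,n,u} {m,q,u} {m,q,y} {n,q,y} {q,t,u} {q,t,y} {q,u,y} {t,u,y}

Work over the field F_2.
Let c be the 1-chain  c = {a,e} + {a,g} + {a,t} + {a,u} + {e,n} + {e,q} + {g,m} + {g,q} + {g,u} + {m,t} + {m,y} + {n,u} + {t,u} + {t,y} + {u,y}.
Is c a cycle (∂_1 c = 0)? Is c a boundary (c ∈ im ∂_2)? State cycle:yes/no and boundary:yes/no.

n_0=9 n_1=32 n_2=23  [Z2]
∂1: piv[ae,ag,am,an,aq,at,au,ay] rk=8  ker:eg,em,en,eq,et,eu,gm,gn,gq,gu,mn,mq,mt,mu,my,nq,nu,ny,qt,qu,qy,tu,ty,uy
∂2: piv[aem,aeq,agm,agu,amq,amu,amy,any,aqy,eqt,etu,gmq,gqu,mnu,nqy,qtu,qty,quy] rk=18  ker:emq,gmu,mqu,mqy,tuy
∂1c = {e} + {m} + {u} + {y}

cycle:no boundary:no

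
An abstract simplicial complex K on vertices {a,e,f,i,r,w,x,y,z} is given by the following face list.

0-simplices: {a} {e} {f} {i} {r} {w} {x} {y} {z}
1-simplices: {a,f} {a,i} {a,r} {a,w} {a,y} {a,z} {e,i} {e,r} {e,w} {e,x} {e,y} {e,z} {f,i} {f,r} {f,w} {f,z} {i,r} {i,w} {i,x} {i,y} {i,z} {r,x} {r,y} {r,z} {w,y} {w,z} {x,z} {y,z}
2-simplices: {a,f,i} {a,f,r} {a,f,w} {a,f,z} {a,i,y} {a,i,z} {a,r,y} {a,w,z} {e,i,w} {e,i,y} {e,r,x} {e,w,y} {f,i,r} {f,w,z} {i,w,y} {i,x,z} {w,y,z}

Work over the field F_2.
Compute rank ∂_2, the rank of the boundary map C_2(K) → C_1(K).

n_0=9 n_1=28 n_2=17  [Z2]
∂1: piv[af,ai,ar,aw,ay,az,ei,ex] rk=8  ker:er,ew,ey,ez,fi,fr,fw,fz,ir,iw,ix,iy,iz,rx,ry,rz,wy,wz,xz,yz
∂2: piv[afi,afr,afw,afz,aiy,aiz,ary,awz,eiw,eiy,erx,ewy,fir,ixz,wyz] rk=15  ker:fwz,iwy
rk∂_2=15

rank∂_2=15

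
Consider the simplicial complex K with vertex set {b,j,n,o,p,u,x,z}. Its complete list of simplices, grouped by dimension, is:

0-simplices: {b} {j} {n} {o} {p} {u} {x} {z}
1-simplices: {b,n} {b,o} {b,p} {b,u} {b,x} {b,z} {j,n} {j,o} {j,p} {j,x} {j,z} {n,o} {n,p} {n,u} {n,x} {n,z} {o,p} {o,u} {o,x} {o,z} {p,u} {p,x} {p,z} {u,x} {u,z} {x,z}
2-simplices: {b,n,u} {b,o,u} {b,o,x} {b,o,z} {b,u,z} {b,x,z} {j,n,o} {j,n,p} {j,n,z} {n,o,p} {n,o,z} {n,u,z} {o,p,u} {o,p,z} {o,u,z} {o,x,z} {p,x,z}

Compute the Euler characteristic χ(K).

χ(K)=-1

n_0=8 n_1=26 n_2=17
χ=+8−26+17=-1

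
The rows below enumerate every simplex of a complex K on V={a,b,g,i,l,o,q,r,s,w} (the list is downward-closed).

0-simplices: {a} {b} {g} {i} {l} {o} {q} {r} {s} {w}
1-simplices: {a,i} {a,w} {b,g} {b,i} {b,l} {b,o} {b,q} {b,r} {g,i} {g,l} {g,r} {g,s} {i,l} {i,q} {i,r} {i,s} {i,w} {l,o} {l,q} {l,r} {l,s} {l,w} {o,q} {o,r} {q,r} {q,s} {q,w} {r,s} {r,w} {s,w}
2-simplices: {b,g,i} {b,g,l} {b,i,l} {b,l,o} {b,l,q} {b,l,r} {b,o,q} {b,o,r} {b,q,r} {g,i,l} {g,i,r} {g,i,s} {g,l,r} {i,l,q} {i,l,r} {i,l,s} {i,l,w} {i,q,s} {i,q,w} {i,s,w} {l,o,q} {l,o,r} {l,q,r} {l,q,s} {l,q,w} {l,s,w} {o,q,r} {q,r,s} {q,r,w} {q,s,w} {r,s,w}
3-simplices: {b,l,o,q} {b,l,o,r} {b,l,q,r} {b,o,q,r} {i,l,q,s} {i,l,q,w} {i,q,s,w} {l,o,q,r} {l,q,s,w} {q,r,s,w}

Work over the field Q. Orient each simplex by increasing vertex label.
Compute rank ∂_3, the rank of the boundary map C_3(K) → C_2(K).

n_0=10 n_1=30 n_2=31 n_3=10  [Q]
∂1: piv[ai,aw,bg,bi,bl,bo,bq,br,gs] rk=9  ker:gi,gl,gr,il,iq,ir,is,iw,lo,lq,lr,ls,lw,oq,or,qr,qs,qw,rs,rw,sw
∂2: piv[bgi,bgl,bil,blo,blq,blr,boq,bor,bqr,gir,gis,glr,ilq,ils,ilw,iqs,iqw,isw,qrs,qrw] rk=20  ker:gil,ilr,loq,lor,lqr,lqs,lqw,lsw,oqr,qsw,rsw
∂3: piv[bloq,blor,blqr,boqr,ilqs,ilqw,iqsw,lqsw,qrsw] rk=9  ker:loqr
rk∂_3=9

rank∂_3=9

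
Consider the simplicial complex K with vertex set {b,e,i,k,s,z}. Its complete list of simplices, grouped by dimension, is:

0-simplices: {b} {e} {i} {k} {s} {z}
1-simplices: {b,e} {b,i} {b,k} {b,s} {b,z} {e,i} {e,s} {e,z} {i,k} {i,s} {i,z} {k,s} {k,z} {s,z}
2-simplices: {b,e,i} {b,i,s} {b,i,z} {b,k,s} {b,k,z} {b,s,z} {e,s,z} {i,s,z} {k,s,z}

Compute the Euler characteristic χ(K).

χ(K)=1

n_0=6 n_1=14 n_2=9
χ=+6−14+9=1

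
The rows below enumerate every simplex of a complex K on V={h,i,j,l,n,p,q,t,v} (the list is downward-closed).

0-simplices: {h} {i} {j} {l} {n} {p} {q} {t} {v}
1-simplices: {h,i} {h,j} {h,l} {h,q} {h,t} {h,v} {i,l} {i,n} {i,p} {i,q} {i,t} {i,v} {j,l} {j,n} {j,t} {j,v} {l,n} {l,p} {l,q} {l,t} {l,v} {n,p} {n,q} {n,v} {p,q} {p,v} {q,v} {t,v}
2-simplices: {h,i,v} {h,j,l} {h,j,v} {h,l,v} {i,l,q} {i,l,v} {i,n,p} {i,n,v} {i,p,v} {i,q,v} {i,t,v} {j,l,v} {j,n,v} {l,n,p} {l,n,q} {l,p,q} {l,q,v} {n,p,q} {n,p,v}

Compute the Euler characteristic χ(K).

χ(K)=0

n_0=9 n_1=28 n_2=19
χ=+9−28+19=0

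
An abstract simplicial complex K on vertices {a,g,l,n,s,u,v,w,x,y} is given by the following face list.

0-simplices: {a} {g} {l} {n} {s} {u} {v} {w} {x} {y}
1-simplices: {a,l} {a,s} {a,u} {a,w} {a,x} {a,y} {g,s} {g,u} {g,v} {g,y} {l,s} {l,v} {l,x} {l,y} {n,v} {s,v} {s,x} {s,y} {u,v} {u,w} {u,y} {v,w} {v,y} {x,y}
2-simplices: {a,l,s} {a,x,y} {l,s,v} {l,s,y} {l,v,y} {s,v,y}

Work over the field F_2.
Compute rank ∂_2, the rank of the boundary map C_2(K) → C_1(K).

rank∂_2=5

n_0=10 n_1=24 n_2=6  [Z2]
∂1: piv[al,as,au,aw,ax,ay,gs,gv,nv] rk=9  ker:gu,gy,ls,lv,lx,ly,sv,sx,sy,uv,uw,uy,vw,vy,xy
∂2: piv[als,axy,lsv,lsy,lvy] rk=5  ker:svy
rk∂_2=5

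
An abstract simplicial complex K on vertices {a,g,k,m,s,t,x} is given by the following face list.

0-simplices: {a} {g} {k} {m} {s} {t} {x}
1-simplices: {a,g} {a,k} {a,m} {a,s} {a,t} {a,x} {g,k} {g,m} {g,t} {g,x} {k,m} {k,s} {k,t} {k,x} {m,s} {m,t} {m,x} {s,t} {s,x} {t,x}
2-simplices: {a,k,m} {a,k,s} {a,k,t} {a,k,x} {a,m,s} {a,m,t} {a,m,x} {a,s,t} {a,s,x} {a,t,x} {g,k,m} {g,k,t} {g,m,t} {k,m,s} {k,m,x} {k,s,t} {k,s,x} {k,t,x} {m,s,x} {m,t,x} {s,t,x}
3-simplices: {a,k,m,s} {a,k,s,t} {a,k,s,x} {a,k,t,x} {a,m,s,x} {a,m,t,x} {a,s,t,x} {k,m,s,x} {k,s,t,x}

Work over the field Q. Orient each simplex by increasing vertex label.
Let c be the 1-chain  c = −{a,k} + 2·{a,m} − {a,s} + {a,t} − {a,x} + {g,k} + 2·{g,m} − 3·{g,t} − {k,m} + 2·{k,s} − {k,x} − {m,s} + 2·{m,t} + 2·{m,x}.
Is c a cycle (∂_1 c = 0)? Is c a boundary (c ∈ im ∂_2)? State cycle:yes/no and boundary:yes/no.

cycle:yes boundary:yes

n_0=7 n_1=20 n_2=21 n_3=9  [Q]
∂1: piv[ag,ak,am,as,at,ax] rk=6  ker:gk,gm,gt,gx,km,ks,kt,kx,ms,mt,mx,st,sx,tx
∂2: piv[akm,aks,akt,akx,ams,amt,amx,ast,asx,atx,gkm,gkt] rk=12  ker:gmt,kms,kmx,kst,ksx,ktx,msx,mtx,stx
∂3: piv[akms,akst,aksx,aktx,amsx,amtx,astx,kmsx] rk=8  ker:kstx
∂1c = 0
c vs im∂2: reduces to 0 ⇒ boundary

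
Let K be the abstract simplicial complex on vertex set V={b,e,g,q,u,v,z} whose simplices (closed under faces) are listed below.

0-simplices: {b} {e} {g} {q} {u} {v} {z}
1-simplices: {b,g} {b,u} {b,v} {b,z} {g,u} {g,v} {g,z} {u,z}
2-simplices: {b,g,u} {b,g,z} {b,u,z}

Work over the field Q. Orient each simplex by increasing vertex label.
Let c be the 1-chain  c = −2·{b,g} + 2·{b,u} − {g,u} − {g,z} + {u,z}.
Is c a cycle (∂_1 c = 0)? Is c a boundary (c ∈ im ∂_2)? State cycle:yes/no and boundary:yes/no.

n_0=7 n_1=8 n_2=3  [Q]
∂1: piv[bg,bu,bv,bz] rk=4  ker:gu,gv,gz,uz
∂2: piv[bgu,bgz,buz] rk=3
∂1c = 0
c vs im∂2: reduces to 0 ⇒ boundary

cycle:yes boundary:yes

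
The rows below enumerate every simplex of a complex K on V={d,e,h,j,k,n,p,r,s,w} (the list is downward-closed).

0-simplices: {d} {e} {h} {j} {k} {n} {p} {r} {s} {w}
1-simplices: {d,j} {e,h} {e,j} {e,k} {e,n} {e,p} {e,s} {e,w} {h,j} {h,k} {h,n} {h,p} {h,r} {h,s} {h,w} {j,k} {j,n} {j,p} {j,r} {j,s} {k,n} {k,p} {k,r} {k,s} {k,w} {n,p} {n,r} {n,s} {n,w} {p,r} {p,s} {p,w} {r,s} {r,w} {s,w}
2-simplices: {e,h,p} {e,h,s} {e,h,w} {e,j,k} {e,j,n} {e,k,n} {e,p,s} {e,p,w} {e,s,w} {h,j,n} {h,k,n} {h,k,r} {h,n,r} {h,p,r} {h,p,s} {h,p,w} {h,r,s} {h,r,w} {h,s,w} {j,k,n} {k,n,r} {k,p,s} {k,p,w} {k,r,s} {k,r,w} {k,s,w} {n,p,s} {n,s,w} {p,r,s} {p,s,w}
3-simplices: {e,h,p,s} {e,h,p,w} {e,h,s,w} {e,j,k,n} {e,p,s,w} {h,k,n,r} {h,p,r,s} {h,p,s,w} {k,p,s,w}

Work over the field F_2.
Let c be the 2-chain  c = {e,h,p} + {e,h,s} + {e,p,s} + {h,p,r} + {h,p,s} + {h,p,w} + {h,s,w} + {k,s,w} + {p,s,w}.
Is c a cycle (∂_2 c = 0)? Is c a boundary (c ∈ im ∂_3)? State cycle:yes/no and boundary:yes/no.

cycle:no boundary:no

n_0=10 n_1=35 n_2=30 n_3=9  [Z2]
∂1: piv[dj,eh,ej,ek,en,ep,es,ew,hr] rk=9  ker:hj,hk,hn,hp,hs,hw,jk,jn,jp,jr,js,kn,kp,kr,ks,kw,np,nr,ns,nw,pr,ps,pw,rs,rw,sw
∂2: piv[ehp,ehs,ehw,ejk,ejn,ekn,eps,epw,esw,hjn,hkn,hkr,hnr,hpr,hrs,hrw,kps,kpw,krs,nps,nsw] rk=21  ker:hps,hpw,hsw,jkn,knr,krw,ksw,prs,psw
∂3: piv[ehps,ehpw,ehsw,ejkn,epsw,hknr,hprs,kpsw] rk=8  ker:hpsw
∂2c = {h,r} + {h,s} + {k,s} + {k,w} + {p,r} + {p,s} + {s,w}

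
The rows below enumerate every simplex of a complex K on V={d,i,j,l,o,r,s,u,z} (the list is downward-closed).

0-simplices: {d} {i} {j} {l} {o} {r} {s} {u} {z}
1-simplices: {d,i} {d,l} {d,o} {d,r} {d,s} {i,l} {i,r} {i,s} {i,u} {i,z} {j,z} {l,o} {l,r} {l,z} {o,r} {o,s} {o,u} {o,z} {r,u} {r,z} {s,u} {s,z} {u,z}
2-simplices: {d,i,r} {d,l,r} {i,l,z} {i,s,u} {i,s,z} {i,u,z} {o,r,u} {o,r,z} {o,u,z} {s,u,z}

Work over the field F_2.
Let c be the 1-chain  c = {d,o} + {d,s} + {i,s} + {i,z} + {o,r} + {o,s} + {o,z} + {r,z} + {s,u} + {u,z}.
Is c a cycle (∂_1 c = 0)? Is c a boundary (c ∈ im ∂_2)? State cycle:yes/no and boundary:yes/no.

cycle:yes boundary:no

n_0=9 n_1=23 n_2=10  [Z2]
∂1: piv[di,dl,do,dr,ds,iu,iz,jz] rk=8  ker:il,ir,is,lo,lr,lz,or,os,ou,oz,ru,rz,su,sz,uz
∂2: piv[dir,dlr,ilz,isu,isz,iuz,oru,orz,ouz] rk=9  ker:suz
∂1c = 0
c vs im∂2: residual ≠ 0 ⇒ not boundary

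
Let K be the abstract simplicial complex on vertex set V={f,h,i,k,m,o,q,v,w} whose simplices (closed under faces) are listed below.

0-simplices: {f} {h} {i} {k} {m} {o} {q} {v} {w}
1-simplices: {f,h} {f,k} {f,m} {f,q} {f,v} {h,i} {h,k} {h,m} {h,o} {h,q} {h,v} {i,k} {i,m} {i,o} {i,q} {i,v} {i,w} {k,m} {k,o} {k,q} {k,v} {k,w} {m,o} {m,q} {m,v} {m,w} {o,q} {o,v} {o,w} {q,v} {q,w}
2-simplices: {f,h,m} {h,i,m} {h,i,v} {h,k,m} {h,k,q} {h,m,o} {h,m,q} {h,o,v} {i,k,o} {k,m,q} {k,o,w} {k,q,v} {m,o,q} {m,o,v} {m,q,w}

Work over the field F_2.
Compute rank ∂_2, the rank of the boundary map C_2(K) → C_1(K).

rank∂_2=14

n_0=9 n_1=31 n_2=15  [Z2]
∂1: piv[fh,fk,fm,fq,fv,hi,ho,iw] rk=8  ker:hk,hm,hq,hv,ik,im,io,iq,iv,km,ko,kq,kv,kw,mo,mq,mv,mw,oq,ov,ow,qv,qw
∂2: piv[fhm,him,hiv,hkm,hkq,hmo,hmq,hov,iko,kow,kqv,moq,mov,mqw] rk=14  ker:kmq
rk∂_2=14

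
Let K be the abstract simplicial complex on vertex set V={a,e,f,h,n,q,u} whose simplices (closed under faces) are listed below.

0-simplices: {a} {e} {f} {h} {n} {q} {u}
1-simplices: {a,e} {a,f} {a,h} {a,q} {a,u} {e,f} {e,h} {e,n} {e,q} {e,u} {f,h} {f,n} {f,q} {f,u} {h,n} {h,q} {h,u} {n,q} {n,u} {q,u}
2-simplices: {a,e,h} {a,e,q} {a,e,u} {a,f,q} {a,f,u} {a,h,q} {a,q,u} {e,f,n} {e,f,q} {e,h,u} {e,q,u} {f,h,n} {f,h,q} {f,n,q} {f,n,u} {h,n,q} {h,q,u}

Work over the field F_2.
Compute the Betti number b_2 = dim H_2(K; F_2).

b_2=3

n_0=7 n_1=20 n_2=17  [Z2]
∂1: piv[ae,af,ah,aq,au,en] rk=6  ker:ef,eh,eq,eu,fh,fn,fq,fu,hn,hq,hu,nq,nu,qu
∂2: piv[aeh,aeq,aeu,afq,afu,ahq,aqu,efn,efq,ehu,fhn,fhq,fnq,fnu] rk=14  ker:equ,hnq,hqu
b_2=(17−14)−0=3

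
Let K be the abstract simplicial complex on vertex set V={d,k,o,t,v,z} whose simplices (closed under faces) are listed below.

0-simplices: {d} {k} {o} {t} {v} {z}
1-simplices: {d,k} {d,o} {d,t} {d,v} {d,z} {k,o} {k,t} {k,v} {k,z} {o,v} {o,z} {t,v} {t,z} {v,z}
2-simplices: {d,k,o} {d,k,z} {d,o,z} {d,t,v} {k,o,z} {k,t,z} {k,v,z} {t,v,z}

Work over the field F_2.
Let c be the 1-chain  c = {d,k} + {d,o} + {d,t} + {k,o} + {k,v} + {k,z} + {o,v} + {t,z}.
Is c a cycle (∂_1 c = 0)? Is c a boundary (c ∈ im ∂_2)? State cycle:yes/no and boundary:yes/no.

cycle:no boundary:no

n_0=6 n_1=14 n_2=8  [Z2]
∂1: piv[dk,do,dt,dv,dz] rk=5  ker:ko,kt,kv,kz,ov,oz,tv,tz,vz
∂2: piv[dko,dkz,doz,dtv,ktz,kvz,tvz] rk=7  ker:koz
∂1c = {d} + {o}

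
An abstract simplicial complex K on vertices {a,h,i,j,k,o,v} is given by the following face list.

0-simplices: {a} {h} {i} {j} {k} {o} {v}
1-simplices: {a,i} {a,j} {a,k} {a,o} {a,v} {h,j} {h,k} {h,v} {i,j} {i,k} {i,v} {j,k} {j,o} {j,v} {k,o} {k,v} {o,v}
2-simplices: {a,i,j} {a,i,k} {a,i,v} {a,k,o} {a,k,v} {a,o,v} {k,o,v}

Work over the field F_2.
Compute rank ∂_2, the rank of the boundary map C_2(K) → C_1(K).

rank∂_2=6

n_0=7 n_1=17 n_2=7  [Z2]
∂1: piv[ai,aj,ak,ao,av,hj] rk=6  ker:hk,hv,ij,ik,iv,jk,jo,jv,ko,kv,ov
∂2: piv[aij,aik,aiv,ako,akv,aov] rk=6  ker:kov
rk∂_2=6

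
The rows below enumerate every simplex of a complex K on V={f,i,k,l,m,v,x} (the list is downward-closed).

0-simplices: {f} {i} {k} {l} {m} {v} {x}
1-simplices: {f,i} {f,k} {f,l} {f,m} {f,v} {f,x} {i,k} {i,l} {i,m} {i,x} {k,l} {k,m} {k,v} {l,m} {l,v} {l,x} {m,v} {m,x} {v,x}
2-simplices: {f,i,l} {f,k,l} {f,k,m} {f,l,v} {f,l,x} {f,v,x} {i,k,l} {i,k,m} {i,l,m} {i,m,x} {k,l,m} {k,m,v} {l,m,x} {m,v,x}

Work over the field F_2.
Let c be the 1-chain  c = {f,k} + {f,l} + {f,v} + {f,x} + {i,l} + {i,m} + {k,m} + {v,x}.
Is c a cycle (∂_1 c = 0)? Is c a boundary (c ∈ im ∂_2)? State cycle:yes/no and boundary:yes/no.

n_0=7 n_1=19 n_2=14  [Z2]
∂1: piv[fi,fk,fl,fm,fv,fx] rk=6  ker:ik,il,im,ix,kl,km,kv,lm,lv,lx,mv,mx,vx
∂2: piv[fil,fkl,fkm,flv,flx,fvx,ikl,ikm,ilm,imx,kmv,lmx,mvx] rk=13  ker:klm
∂1c = 0
c vs im∂2: reduces to 0 ⇒ boundary

cycle:yes boundary:yes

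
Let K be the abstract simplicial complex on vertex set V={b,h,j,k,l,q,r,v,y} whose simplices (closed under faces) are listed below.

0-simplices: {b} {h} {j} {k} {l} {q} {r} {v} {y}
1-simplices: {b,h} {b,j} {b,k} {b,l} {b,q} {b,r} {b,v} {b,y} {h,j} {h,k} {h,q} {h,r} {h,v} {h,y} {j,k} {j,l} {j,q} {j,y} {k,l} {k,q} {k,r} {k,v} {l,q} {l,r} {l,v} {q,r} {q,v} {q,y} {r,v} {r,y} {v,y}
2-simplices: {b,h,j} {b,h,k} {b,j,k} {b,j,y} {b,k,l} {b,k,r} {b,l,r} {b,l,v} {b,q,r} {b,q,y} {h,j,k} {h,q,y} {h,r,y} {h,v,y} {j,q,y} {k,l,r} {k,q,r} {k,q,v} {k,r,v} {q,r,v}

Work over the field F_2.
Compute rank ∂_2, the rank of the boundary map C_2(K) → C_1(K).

rank∂_2=17

n_0=9 n_1=31 n_2=20  [Z2]
∂1: piv[bh,bj,bk,bl,bq,br,bv,by] rk=8  ker:hj,hk,hq,hr,hv,hy,jk,jl,jq,jy,kl,kq,kr,kv,lq,lr,lv,qr,qv,qy,rv,ry,vy
∂2: piv[bhj,bhk,bjk,bjy,bkl,bkr,blr,blv,bqr,bqy,hqy,hry,hvy,jqy,kqr,kqv,krv] rk=17  ker:hjk,klr,qrv
rk∂_2=17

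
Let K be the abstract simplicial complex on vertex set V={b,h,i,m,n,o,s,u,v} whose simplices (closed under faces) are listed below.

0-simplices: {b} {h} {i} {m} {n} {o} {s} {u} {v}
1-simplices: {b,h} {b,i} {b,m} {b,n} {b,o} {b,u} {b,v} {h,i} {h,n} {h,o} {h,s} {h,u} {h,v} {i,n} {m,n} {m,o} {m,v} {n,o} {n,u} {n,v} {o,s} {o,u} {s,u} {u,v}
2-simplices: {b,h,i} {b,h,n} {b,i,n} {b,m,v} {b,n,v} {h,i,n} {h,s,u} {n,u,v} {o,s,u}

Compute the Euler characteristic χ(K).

n_0=9 n_1=24 n_2=9
χ=+9−24+9=-6

χ(K)=-6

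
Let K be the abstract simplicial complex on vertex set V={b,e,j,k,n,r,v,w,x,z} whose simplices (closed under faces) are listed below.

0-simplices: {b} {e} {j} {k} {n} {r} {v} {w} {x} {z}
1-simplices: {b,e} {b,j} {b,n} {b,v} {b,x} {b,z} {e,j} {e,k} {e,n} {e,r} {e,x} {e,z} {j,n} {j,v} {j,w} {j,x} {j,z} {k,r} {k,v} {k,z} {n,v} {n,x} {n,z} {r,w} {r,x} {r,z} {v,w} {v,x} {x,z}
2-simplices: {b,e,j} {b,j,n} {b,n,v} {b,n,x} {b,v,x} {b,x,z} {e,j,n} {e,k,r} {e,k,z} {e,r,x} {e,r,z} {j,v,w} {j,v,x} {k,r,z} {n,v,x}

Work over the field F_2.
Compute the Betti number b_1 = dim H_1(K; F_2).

n_0=10 n_1=29 n_2=15  [Z2]
∂1: piv[be,bj,bn,bv,bx,bz,ek,er,jw] rk=9  ker:ej,en,ex,ez,jn,jv,jx,jz,kr,kv,kz,nv,nx,nz,rw,rx,rz,vw,vx,xz
∂2: piv[bej,bjn,bnv,bnx,bvx,bxz,ejn,ekr,ekz,erx,erz,jvw,jvx] rk=13  ker:krz,nvx
b_1=(29−9)−13=7

b_1=7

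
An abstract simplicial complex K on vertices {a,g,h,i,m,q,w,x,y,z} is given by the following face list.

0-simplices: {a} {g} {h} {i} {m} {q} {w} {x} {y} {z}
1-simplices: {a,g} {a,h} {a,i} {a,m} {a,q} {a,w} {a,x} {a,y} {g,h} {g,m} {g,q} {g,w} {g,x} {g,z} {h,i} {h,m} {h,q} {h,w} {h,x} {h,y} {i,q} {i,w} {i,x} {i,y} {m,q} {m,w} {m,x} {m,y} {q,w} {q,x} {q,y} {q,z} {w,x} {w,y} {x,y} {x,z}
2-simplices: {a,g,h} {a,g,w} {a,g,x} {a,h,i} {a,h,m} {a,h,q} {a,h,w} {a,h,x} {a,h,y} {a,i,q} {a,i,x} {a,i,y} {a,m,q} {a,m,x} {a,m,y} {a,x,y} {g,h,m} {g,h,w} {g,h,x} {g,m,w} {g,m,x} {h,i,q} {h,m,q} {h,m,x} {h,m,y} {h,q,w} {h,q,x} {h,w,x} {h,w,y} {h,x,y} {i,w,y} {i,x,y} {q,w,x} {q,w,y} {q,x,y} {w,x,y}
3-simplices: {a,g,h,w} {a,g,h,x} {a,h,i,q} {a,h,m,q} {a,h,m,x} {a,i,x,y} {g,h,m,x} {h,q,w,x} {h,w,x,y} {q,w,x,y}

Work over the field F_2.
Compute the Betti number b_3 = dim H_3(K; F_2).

n_0=10 n_1=36 n_2=36 n_3=10  [Z2]
∂1: piv[ag,ah,ai,am,aq,aw,ax,ay,gz] rk=9  ker:gh,gm,gq,gw,gx,hi,hm,hq,hw,hx,hy,iq,iw,ix,iy,mq,mw,mx,my,qw,qx,qy,qz,wx,wy,xy,xz
∂2: piv[agh,agw,agx,ahi,ahm,ahq,ahw,ahx,ahy,aiq,aix,aiy,amq,amx,amy,axy,ghm,gmw,hqw,hqx,hwx,hwy,iwy,qwy] rk=24  ker:ghw,ghx,gmx,hiq,hmq,hmx,hmy,hxy,ixy,qwx,qxy,wxy
∂3: piv[aghw,aghx,ahiq,ahmq,ahmx,aixy,ghmx,hqwx,hwxy,qwxy] rk=10
b_3=(10−10)−0=0

b_3=0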